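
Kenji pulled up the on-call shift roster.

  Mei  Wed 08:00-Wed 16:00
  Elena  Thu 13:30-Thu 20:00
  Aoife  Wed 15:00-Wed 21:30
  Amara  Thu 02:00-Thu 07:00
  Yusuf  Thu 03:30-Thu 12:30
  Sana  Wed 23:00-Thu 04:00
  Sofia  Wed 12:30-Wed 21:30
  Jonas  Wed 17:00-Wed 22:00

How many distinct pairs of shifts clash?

8

Sorted by start: Mei, Sofia, Aoife, Jonas, Sana, Amara, Yusuf, Elena.
Sofia starts before Mei ends → Mei and Sofia overlap.
Aoife starts before Mei ends → Mei and Aoife overlap.
Jonas starts after Mei ends — done with Mei.
Aoife starts before Sofia ends → Sofia and Aoife overlap.
Jonas starts before Sofia ends → Sofia and Jonas overlap.
Sana starts after Sofia ends — done with Sofia.
Jonas starts before Aoife ends → Aoife and Jonas overlap.
Sana starts after Aoife ends — done with Aoife.
Sana starts after Jonas ends — done with Jonas.
Amara starts before Sana ends → Sana and Amara overlap.
Yusuf starts before Sana ends → Sana and Yusuf overlap.
Elena starts after Sana ends.
Yusuf starts before Amara ends → Amara and Yusuf overlap.
Elena starts after Amara ends.
Elena starts after Yusuf ends.
Overlapping pairs: Amara & Sana, Amara & Yusuf, Aoife & Jonas, Aoife & Mei, Aoife & Sofia, Jonas & Sofia, Mei & Sofia, Sana & Yusuf — 8 in total.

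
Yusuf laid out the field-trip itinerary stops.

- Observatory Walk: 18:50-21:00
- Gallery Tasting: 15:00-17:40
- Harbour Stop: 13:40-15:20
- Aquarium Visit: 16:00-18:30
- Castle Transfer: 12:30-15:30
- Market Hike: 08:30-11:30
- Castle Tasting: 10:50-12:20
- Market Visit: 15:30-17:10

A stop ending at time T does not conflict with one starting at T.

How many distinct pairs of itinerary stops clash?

Sorted by start: Market Hike, Castle Tasting, Castle Transfer, Harbour Stop, Gallery Tasting, Market Visit, Aquarium Visit, Observatory Walk.
Castle Tasting starts before Market Hike ends → Market Hike and Castle Tasting overlap.
Castle Transfer starts after Market Hike ends; Market Hike is clear from here.
Castle Transfer starts after Castle Tasting ends; Castle Tasting is clear from here.
Harbour Stop starts before Castle Transfer ends → Castle Transfer and Harbour Stop overlap.
Gallery Tasting starts before Castle Transfer ends → Castle Transfer and Gallery Tasting overlap.
Market Visit starts exactly when Castle Transfer ends (back-to-back, no overlap); Castle Transfer is clear from here.
Gallery Tasting starts before Harbour Stop ends → Harbour Stop and Gallery Tasting overlap.
Market Visit starts after Harbour Stop ends; Harbour Stop is clear from here.
Market Visit starts before Gallery Tasting ends → Gallery Tasting and Market Visit overlap.
Aquarium Visit starts before Gallery Tasting ends → Gallery Tasting and Aquarium Visit overlap.
Observatory Walk starts after Gallery Tasting ends.
Aquarium Visit starts before Market Visit ends → Market Visit and Aquarium Visit overlap.
Observatory Walk starts after Market Visit ends.
Observatory Walk starts after Aquarium Visit ends.
Overlapping pairs: Aquarium Visit & Gallery Tasting, Aquarium Visit & Market Visit, Castle Tasting & Market Hike, Castle Transfer & Gallery Tasting, Castle Transfer & Harbour Stop, Gallery Tasting & Harbour Stop, Gallery Tasting & Market Visit — 7 in total.

7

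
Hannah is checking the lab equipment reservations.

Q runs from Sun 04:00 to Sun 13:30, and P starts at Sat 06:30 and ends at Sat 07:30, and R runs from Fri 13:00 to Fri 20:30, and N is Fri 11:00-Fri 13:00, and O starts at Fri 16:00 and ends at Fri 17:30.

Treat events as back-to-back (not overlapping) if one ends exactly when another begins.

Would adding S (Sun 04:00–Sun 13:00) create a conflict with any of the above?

Yes — it overlaps Q

N: ends Fri 13:00 at or before S starts Sun 04:00 → clear.
R: ends Fri 20:30 at or before S starts Sun 04:00 → clear.
O: ends Fri 17:30 at or before S starts Sun 04:00 → clear.
P: ends Sat 07:30 at or before S starts Sun 04:00 → clear.
Q: starts Sun 04:00 before S ends Sun 13:00, and ends Sun 13:30 after S starts Sun 04:00 → overlap.
S overlaps Q.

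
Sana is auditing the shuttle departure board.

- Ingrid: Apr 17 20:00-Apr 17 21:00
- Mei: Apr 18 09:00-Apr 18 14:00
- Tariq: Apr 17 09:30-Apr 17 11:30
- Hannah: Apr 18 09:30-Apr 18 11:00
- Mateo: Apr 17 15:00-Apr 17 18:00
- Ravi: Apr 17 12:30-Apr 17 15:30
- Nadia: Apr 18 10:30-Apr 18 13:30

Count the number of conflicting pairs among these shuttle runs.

4

Sorted by start: Tariq, Ravi, Mateo, Ingrid, Mei, Hannah, Nadia.
Ravi starts after Tariq ends — done with Tariq.
Mateo starts before Ravi ends → Ravi and Mateo overlap.
Ingrid starts after Ravi ends — done with Ravi.
Ingrid starts after Mateo ends — done with Mateo.
Mei starts after Ingrid ends — done with Ingrid.
Hannah starts before Mei ends → Mei and Hannah overlap.
Nadia starts before Mei ends → Mei and Nadia overlap.
Nadia starts before Hannah ends → Hannah and Nadia overlap.
Overlapping pairs: Hannah & Mei, Hannah & Nadia, Mateo & Ravi, Mei & Nadia — 4 in total.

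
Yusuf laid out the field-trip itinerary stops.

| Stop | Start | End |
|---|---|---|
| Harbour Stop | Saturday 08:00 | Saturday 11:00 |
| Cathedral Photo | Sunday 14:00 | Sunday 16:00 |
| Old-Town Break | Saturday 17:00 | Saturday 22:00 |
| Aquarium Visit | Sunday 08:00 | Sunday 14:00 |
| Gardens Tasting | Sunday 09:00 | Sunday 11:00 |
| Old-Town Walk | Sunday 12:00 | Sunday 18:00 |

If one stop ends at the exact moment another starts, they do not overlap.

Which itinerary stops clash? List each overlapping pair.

Check each pair: they overlap iff neither finishes before the other starts.
Sorted by start: Harbour Stop, Old-Town Break, Aquarium Visit, Gardens Tasting, Old-Town Walk, Cathedral Photo.
Old-Town Break starts after Harbour Stop ends, so Harbour Stop has no further overlaps.
Aquarium Visit starts after Old-Town Break ends, so Old-Town Break has no further overlaps.
Gardens Tasting starts before Aquarium Visit ends → Aquarium Visit and Gardens Tasting overlap.
Old-Town Walk starts before Aquarium Visit ends → Aquarium Visit and Old-Town Walk overlap.
Cathedral Photo starts exactly when Aquarium Visit ends (back-to-back, no overlap).
Old-Town Walk starts after Gardens Tasting ends, so Gardens Tasting has no further overlaps.
Cathedral Photo starts before Old-Town Walk ends → Old-Town Walk and Cathedral Photo overlap.

Aquarium Visit & Gardens Tasting, Aquarium Visit & Old-Town Walk, Cathedral Photo & Old-Town Walk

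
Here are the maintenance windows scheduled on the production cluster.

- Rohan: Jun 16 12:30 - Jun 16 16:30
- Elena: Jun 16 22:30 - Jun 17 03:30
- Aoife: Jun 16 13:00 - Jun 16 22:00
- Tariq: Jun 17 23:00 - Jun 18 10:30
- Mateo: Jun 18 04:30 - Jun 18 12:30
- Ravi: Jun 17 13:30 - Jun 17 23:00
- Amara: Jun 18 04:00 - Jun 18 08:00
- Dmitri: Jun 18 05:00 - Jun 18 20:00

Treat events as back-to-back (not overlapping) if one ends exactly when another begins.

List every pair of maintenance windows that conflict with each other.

Sorted by start: Rohan, Aoife, Elena, Ravi, Tariq, Amara, Mateo, Dmitri.
Aoife starts before Rohan ends → Rohan and Aoife overlap.
Elena starts after Rohan ends — done with Rohan.
Elena starts after Aoife ends — done with Aoife.
Ravi starts after Elena ends — done with Elena.
Tariq starts exactly when Ravi ends (back-to-back, no overlap) — done with Ravi.
Amara starts before Tariq ends → Tariq and Amara overlap.
Mateo starts before Tariq ends → Tariq and Mateo overlap.
Dmitri starts before Tariq ends → Tariq and Dmitri overlap.
Mateo starts before Amara ends → Amara and Mateo overlap.
Dmitri starts before Amara ends → Amara and Dmitri overlap.
Dmitri starts before Mateo ends → Mateo and Dmitri overlap.

Amara & Dmitri, Amara & Mateo, Amara & Tariq, Aoife & Rohan, Dmitri & Mateo, Dmitri & Tariq, Mateo & Tariq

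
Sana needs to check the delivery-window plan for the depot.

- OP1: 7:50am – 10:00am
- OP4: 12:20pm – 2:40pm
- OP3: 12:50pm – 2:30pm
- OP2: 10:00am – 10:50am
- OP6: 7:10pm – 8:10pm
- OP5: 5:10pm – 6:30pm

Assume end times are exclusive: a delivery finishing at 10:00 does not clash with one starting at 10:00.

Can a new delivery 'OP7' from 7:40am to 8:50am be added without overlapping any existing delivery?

OP1: starts 7:50am before OP7 ends 8:50am, and ends 10:00am after OP7 starts 7:40am → overlap.
OP2: starts 10:00am at or after OP7 ends 8:50am → clear.
OP4: starts 12:20pm at or after OP7 ends 8:50am → clear.
OP3: starts 12:50pm at or after OP7 ends 8:50am → clear.
OP5: starts 5:10pm at or after OP7 ends 8:50am → clear.
OP6: starts 7:10pm at or after OP7 ends 8:50am → clear.
OP7 overlaps OP1.

No — it overlaps OP1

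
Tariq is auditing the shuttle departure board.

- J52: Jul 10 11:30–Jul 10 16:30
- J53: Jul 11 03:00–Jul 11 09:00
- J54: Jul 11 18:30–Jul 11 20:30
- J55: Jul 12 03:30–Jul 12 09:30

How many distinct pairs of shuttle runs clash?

Sorted by start: J52, J53, J54, J55.
J53 starts after J52 ends; J52 is clear from here.
J54 starts after J53 ends; J53 is clear from here.
J55 starts after J54 ends.
No pair overlaps.

0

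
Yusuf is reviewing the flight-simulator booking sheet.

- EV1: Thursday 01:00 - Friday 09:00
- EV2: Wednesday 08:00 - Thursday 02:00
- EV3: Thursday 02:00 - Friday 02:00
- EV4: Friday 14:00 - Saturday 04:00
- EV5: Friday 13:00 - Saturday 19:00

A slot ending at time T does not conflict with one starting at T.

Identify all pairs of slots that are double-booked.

EV1 & EV2, EV1 & EV3, EV4 & EV5

Sorted by start: EV2, EV1, EV3, EV5, EV4.
EV1 starts before EV2 ends → EV2 and EV1 overlap.
EV3 starts exactly when EV2 ends (back-to-back, no overlap); EV2 is clear from here.
EV3 starts before EV1 ends → EV1 and EV3 overlap.
EV5 starts after EV1 ends; EV1 is clear from here.
EV5 starts after EV3 ends; EV3 is clear from here.
EV4 starts before EV5 ends → EV5 and EV4 overlap.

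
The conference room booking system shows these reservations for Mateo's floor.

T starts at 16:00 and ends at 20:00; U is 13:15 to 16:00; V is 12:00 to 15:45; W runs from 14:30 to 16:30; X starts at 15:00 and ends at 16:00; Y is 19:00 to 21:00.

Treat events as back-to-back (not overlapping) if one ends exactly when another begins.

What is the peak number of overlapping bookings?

Sweep the timeline, counting +1 at each start and −1 at each end (ends before starts at a tie):
12:00 start V → 1
13:15 start U → 2
14:30 start W → 3
15:00 start X → 4
15:45 end V → 3
16:00 end U → 2
16:00 end X → 1
16:00 start T → 2
16:30 end W → 1
19:00 start Y → 2
20:00 end T → 1
21:00 end Y → 0
Peak is 4, at 15:00 (U, V, W, X).

4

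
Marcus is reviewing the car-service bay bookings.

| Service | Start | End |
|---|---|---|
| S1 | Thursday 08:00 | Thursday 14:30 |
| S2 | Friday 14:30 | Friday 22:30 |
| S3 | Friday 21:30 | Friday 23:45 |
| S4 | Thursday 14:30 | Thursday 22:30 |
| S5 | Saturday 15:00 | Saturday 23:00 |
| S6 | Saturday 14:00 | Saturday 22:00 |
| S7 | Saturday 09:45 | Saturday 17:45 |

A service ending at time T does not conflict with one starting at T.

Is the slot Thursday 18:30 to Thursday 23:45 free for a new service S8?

No — it overlaps S4

S1: ends Thursday 14:30 at or before S8 starts Thursday 18:30 → clear.
S4: starts Thursday 14:30 before S8 ends Thursday 23:45, and ends Thursday 22:30 after S8 starts Thursday 18:30 → overlap.
S2: starts Friday 14:30 at or after S8 ends Thursday 23:45 → clear.
S3: starts Friday 21:30 at or after S8 ends Thursday 23:45 → clear.
S7: starts Saturday 09:45 at or after S8 ends Thursday 23:45 → clear.
S6: starts Saturday 14:00 at or after S8 ends Thursday 23:45 → clear.
S5: starts Saturday 15:00 at or after S8 ends Thursday 23:45 → clear.
S8 overlaps S4.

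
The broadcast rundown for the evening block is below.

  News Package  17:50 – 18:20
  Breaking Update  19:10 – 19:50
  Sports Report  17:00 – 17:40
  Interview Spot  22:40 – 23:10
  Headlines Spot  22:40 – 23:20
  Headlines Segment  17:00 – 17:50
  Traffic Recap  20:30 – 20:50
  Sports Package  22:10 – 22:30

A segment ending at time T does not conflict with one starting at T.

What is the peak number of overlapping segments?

2

Sweep the timeline, counting +1 at each start and −1 at each end (ends before starts at a tie):
17:00 start Headlines Segment → 1
17:00 start Sports Report → 2
17:40 end Sports Report → 1
17:50 end Headlines Segment → 0
17:50 start News Package → 1
18:20 end News Package → 0
19:10 start Breaking Update → 1
19:50 end Breaking Update → 0
20:30 start Traffic Recap → 1
20:50 end Traffic Recap → 0
22:10 start Sports Package → 1
22:30 end Sports Package → 0
22:40 start Headlines Spot → 1
22:40 start Interview Spot → 2
23:10 end Interview Spot → 1
23:20 end Headlines Spot → 0
Peak is 2, at 17:00 (Headlines Segment, Sports Report).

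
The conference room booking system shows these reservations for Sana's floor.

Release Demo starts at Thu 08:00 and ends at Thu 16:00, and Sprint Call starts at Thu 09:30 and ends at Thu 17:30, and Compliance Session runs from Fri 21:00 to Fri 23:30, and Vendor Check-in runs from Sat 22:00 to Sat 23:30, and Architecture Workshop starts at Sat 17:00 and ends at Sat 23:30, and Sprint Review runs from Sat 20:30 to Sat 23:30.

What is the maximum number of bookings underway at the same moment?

Sort all start/end points and keep a running count:
Thu 08:00 start Release Demo → 1
Thu 09:30 start Sprint Call → 2
Thu 16:00 end Release Demo → 1
Thu 17:30 end Sprint Call → 0
Fri 21:00 start Compliance Session → 1
Fri 23:30 end Compliance Session → 0
Sat 17:00 start Architecture Workshop → 1
Sat 20:30 start Sprint Review → 2
Sat 22:00 start Vendor Check-in → 3
Sat 23:30 end Architecture Workshop → 2
Sat 23:30 end Sprint Review → 1
Sat 23:30 end Vendor Check-in → 0
Peak is 3, at Sat 22:00 (Architecture Workshop, Sprint Review, Vendor Check-in).

3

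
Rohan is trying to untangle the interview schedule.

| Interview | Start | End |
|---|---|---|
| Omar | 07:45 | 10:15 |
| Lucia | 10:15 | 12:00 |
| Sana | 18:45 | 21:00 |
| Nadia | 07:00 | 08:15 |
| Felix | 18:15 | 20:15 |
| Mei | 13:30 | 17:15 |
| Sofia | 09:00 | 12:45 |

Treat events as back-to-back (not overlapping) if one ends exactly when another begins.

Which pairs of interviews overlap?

Sorted by start: Nadia, Omar, Sofia, Lucia, Mei, Felix, Sana.
Omar starts before Nadia ends → Nadia and Omar overlap.
Sofia starts after Nadia ends — done with Nadia.
Sofia starts before Omar ends → Omar and Sofia overlap.
Lucia starts exactly when Omar ends (back-to-back, no overlap) — done with Omar.
Lucia starts before Sofia ends → Sofia and Lucia overlap.
Mei starts after Sofia ends — done with Sofia.
Mei starts after Lucia ends — done with Lucia.
Felix starts after Mei ends — done with Mei.
Sana starts before Felix ends → Felix and Sana overlap.

Felix & Sana, Lucia & Sofia, Nadia & Omar, Omar & Sofia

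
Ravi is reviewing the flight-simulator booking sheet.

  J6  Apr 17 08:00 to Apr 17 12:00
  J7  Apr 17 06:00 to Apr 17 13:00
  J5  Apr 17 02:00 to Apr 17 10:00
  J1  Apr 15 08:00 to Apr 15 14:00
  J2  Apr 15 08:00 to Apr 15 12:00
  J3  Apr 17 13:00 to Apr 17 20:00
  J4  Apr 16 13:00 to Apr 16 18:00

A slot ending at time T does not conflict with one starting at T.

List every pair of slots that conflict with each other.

J1 & J2, J5 & J6, J5 & J7, J6 & J7

Sorted by start: J1, J2, J4, J5, J7, J6, J3.
J2 starts before J1 ends → J1 and J2 overlap.
J4 starts after J1 ends, so nothing later overlaps J1 either.
J4 starts after J2 ends, so nothing later overlaps J2 either.
J5 starts after J4 ends, so nothing later overlaps J4 either.
J7 starts before J5 ends → J5 and J7 overlap.
J6 starts before J5 ends → J5 and J6 overlap.
J3 starts after J5 ends.
J6 starts before J7 ends → J7 and J6 overlap.
J3 starts exactly when J7 ends (back-to-back, no overlap).
J3 starts after J6 ends.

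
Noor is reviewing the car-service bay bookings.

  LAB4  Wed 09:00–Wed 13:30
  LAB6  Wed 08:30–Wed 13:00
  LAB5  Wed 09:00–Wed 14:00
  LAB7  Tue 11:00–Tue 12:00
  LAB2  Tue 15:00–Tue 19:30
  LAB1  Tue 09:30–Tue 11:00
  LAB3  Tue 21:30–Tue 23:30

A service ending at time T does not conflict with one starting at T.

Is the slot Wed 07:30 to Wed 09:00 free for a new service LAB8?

LAB1: ends Tue 11:00 at or before LAB8 starts Wed 07:30 → clear.
LAB7: ends Tue 12:00 at or before LAB8 starts Wed 07:30 → clear.
LAB2: ends Tue 19:30 at or before LAB8 starts Wed 07:30 → clear.
LAB3: ends Tue 23:30 at or before LAB8 starts Wed 07:30 → clear.
LAB6: starts Wed 08:30 before LAB8 ends Wed 09:00, and ends Wed 13:00 after LAB8 starts Wed 07:30 → overlap.
LAB4: starts Wed 09:00 at or after LAB8 ends Wed 09:00 → clear.
LAB5: starts Wed 09:00 at or after LAB8 ends Wed 09:00 → clear.
LAB8 overlaps LAB6.

No — it overlaps LAB6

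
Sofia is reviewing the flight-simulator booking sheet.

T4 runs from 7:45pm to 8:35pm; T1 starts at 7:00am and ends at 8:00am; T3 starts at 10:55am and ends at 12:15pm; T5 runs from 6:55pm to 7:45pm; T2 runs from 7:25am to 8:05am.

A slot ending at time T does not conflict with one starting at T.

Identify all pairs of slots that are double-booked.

T1 & T2

Sorted by start: T1, T2, T3, T5, T4.
T2 starts before T1 ends → T1 and T2 overlap.
T3 starts after T1 ends; T1 is clear from here.
T3 starts after T2 ends; T2 is clear from here.
T5 starts after T3 ends; T3 is clear from here.
T4 starts exactly when T5 ends (back-to-back, no overlap).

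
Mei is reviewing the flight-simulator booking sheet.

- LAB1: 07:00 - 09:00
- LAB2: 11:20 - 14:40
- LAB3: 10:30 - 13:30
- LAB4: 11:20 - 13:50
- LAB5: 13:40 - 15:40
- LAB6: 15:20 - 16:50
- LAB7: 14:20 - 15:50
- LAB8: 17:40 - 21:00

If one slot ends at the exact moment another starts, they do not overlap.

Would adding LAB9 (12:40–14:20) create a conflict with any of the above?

LAB1: ends 09:00 at or before LAB9 starts 12:40 → clear.
LAB3: starts 10:30 before LAB9 ends 14:20, and ends 13:30 after LAB9 starts 12:40 → overlap.
LAB2: starts 11:20 before LAB9 ends 14:20, and ends 14:40 after LAB9 starts 12:40 → overlap.
LAB4: starts 11:20 before LAB9 ends 14:20, and ends 13:50 after LAB9 starts 12:40 → overlap.
LAB5: starts 13:40 before LAB9 ends 14:20, and ends 15:40 after LAB9 starts 12:40 → overlap.
LAB7: starts 14:20 at or after LAB9 ends 14:20 → clear.
LAB6: starts 15:20 at or after LAB9 ends 14:20 → clear.
LAB8: starts 17:40 at or after LAB9 ends 14:20 → clear.
LAB9 overlaps LAB2, LAB3, LAB4, LAB5.

Yes — it overlaps LAB2, LAB3, LAB4, LAB5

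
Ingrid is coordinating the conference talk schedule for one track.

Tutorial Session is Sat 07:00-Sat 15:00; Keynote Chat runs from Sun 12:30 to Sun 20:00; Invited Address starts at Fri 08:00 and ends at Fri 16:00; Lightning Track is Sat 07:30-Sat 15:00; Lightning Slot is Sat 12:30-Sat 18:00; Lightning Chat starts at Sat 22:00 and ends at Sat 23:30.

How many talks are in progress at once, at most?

3

Sweep the timeline, counting +1 at each start and −1 at each end (ends before starts at a tie):
Fri 08:00 start Invited Address → 1
Fri 16:00 end Invited Address → 0
Sat 07:00 start Tutorial Session → 1
Sat 07:30 start Lightning Track → 2
Sat 12:30 start Lightning Slot → 3
Sat 15:00 end Lightning Track → 2
Sat 15:00 end Tutorial Session → 1
Sat 18:00 end Lightning Slot → 0
Sat 22:00 start Lightning Chat → 1
Sat 23:30 end Lightning Chat → 0
Sun 12:30 start Keynote Chat → 1
Sun 20:00 end Keynote Chat → 0
Peak is 3, at Sat 12:30 (Lightning Slot, Lightning Track, Tutorial Session).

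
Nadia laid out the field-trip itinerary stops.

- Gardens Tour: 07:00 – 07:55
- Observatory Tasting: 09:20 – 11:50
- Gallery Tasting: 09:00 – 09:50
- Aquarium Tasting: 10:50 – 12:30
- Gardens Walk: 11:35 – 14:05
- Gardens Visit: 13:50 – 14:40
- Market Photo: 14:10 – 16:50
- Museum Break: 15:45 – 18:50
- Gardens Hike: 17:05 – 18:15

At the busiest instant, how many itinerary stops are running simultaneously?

Walk through starts and ends in time order (an end at T is processed before a start at T):
07:00 start Gardens Tour → 1
07:55 end Gardens Tour → 0
09:00 start Gallery Tasting → 1
09:20 start Observatory Tasting → 2
09:50 end Gallery Tasting → 1
10:50 start Aquarium Tasting → 2
11:35 start Gardens Walk → 3
11:50 end Observatory Tasting → 2
12:30 end Aquarium Tasting → 1
13:50 start Gardens Visit → 2
14:05 end Gardens Walk → 1
14:10 start Market Photo → 2
14:40 end Gardens Visit → 1
15:45 start Museum Break → 2
16:50 end Market Photo → 1
17:05 start Gardens Hike → 2
18:15 end Gardens Hike → 1
18:50 end Museum Break → 0
Peak is 3, at 11:35 (Aquarium Tasting, Gardens Walk, Observatory Tasting).

3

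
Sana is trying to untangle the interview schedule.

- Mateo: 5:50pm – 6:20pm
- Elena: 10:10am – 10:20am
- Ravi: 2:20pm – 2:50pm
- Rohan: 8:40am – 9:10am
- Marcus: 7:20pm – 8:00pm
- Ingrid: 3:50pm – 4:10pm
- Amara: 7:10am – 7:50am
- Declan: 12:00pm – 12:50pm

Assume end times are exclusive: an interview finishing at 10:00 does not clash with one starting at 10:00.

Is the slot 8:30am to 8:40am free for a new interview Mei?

Yes — the slot is free

Amara: ends 7:50am at or before Mei starts 8:30am → clear.
Rohan: starts 8:40am at or after Mei ends 8:40am → clear.
Elena: starts 10:10am at or after Mei ends 8:40am → clear.
Declan: starts 12:00pm at or after Mei ends 8:40am → clear.
Ravi: starts 2:20pm at or after Mei ends 8:40am → clear.
Ingrid: starts 3:50pm at or after Mei ends 8:40am → clear.
Mateo: starts 5:50pm at or after Mei ends 8:40am → clear.
Marcus: starts 7:20pm at or after Mei ends 8:40am → clear.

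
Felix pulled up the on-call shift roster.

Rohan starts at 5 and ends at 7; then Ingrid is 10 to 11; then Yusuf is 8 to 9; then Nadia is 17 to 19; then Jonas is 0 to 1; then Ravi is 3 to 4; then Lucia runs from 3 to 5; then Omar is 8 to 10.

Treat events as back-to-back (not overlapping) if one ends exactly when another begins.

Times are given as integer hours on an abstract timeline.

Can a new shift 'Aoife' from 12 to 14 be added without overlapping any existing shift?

Jonas: ends 1 at or before Aoife starts 12 → clear.
Lucia: ends 5 at or before Aoife starts 12 → clear.
Ravi: ends 4 at or before Aoife starts 12 → clear.
Rohan: ends 7 at or before Aoife starts 12 → clear.
Yusuf: ends 9 at or before Aoife starts 12 → clear.
Omar: ends 10 at or before Aoife starts 12 → clear.
Ingrid: ends 11 at or before Aoife starts 12 → clear.
Nadia: starts 17 at or after Aoife ends 14 → clear.

Yes — the slot is free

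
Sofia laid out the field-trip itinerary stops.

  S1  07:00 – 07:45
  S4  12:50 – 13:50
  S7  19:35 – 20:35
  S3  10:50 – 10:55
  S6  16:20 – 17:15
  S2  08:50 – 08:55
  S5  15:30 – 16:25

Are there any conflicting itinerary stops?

Yes

Sorted by start: S1, S2, S3, S4, S5, S6, S7.
S2 starts after S1 ends, so S1 has no further overlaps.
S3 starts after S2 ends, so S2 has no further overlaps.
S4 starts after S3 ends, so S3 has no further overlaps.
S5 starts after S4 ends, so S4 has no further overlaps.
S6 starts before S5 ends → S5 and S6 overlap.
That's a conflict, so the schedule is not conflict-free.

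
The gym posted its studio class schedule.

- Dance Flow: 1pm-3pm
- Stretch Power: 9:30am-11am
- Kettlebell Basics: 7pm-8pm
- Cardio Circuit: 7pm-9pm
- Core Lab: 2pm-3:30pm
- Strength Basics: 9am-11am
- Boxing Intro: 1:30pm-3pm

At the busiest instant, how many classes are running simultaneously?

3

Walk through starts and ends in time order (an end at T is processed before a start at T):
9am start Strength Basics → 1
9:30am start Stretch Power → 2
11am end Strength Basics → 1
11am end Stretch Power → 0
1pm start Dance Flow → 1
1:30pm start Boxing Intro → 2
2pm start Core Lab → 3
3pm end Boxing Intro → 2
3pm end Dance Flow → 1
3:30pm end Core Lab → 0
7pm start Cardio Circuit → 1
7pm start Kettlebell Basics → 2
8pm end Kettlebell Basics → 1
9pm end Cardio Circuit → 0
Peak is 3, at 2pm (Boxing Intro, Core Lab, Dance Flow).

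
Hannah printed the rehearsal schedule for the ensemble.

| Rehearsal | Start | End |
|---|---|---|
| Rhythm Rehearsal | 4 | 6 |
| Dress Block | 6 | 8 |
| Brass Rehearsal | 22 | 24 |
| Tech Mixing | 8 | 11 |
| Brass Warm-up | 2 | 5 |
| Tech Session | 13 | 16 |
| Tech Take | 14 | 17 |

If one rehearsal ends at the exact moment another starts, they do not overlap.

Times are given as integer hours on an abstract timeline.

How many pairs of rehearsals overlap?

Sorted by start: Brass Warm-up, Rhythm Rehearsal, Dress Block, Tech Mixing, Tech Session, Tech Take, Brass Rehearsal.
Rhythm Rehearsal starts before Brass Warm-up ends → Brass Warm-up and Rhythm Rehearsal overlap.
Dress Block starts after Brass Warm-up ends, so nothing later overlaps Brass Warm-up either.
Dress Block starts exactly when Rhythm Rehearsal ends (back-to-back, no overlap), so nothing later overlaps Rhythm Rehearsal either.
Tech Mixing starts exactly when Dress Block ends (back-to-back, no overlap), so nothing later overlaps Dress Block either.
Tech Session starts after Tech Mixing ends, so nothing later overlaps Tech Mixing either.
Tech Take starts before Tech Session ends → Tech Session and Tech Take overlap.
Brass Rehearsal starts after Tech Session ends.
Brass Rehearsal starts after Tech Take ends.
Overlapping pairs: Brass Warm-up & Rhythm Rehearsal, Tech Session & Tech Take — 2 in total.

2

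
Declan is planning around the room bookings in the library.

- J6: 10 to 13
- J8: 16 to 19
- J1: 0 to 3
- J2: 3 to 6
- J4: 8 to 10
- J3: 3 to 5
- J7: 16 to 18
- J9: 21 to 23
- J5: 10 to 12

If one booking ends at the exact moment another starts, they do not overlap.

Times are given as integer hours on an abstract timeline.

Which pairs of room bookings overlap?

J2 & J3, J5 & J6, J7 & J8

Check each pair: they overlap iff neither finishes before the other starts.
Sorted by start: J1, J2, J3, J4, J5, J6, J7, J8, J9.
J2 starts exactly when J1 ends (back-to-back, no overlap) — done with J1.
J3 starts before J2 ends → J2 and J3 overlap.
J4 starts after J2 ends — done with J2.
J4 starts after J3 ends — done with J3.
J5 starts exactly when J4 ends (back-to-back, no overlap) — done with J4.
J6 starts before J5 ends → J5 and J6 overlap.
J7 starts after J5 ends — done with J5.
J7 starts after J6 ends — done with J6.
J8 starts before J7 ends → J7 and J8 overlap.
J9 starts after J7 ends.
J9 starts after J8 ends.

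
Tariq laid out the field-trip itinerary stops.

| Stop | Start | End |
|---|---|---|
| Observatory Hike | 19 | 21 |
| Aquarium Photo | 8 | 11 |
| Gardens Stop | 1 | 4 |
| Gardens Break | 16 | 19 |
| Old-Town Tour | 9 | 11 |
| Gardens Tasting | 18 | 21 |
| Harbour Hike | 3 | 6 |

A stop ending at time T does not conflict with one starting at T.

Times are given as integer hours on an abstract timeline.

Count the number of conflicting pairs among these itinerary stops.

4

Sorted by start: Gardens Stop, Harbour Hike, Aquarium Photo, Old-Town Tour, Gardens Break, Gardens Tasting, Observatory Hike.
Harbour Hike starts before Gardens Stop ends → Gardens Stop and Harbour Hike overlap.
Aquarium Photo starts after Gardens Stop ends — done with Gardens Stop.
Aquarium Photo starts after Harbour Hike ends — done with Harbour Hike.
Old-Town Tour starts before Aquarium Photo ends → Aquarium Photo and Old-Town Tour overlap.
Gardens Break starts after Aquarium Photo ends — done with Aquarium Photo.
Gardens Break starts after Old-Town Tour ends — done with Old-Town Tour.
Gardens Tasting starts before Gardens Break ends → Gardens Break and Gardens Tasting overlap.
Observatory Hike starts exactly when Gardens Break ends (back-to-back, no overlap).
Observatory Hike starts before Gardens Tasting ends → Gardens Tasting and Observatory Hike overlap.
Overlapping pairs: Aquarium Photo & Old-Town Tour, Gardens Break & Gardens Tasting, Gardens Stop & Harbour Hike, Gardens Tasting & Observatory Hike — 4 in total.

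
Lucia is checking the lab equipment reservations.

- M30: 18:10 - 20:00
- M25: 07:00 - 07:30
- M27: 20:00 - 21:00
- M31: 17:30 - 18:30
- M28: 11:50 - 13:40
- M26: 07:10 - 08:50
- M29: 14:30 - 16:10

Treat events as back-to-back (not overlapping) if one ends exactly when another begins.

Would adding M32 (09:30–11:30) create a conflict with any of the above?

No — it doesn't clash with anything

M25: ends 07:30 at or before M32 starts 09:30 → clear.
M26: ends 08:50 at or before M32 starts 09:30 → clear.
M28: starts 11:50 at or after M32 ends 11:30 → clear.
M29: starts 14:30 at or after M32 ends 11:30 → clear.
M31: starts 17:30 at or after M32 ends 11:30 → clear.
M30: starts 18:10 at or after M32 ends 11:30 → clear.
M27: starts 20:00 at or after M32 ends 11:30 → clear.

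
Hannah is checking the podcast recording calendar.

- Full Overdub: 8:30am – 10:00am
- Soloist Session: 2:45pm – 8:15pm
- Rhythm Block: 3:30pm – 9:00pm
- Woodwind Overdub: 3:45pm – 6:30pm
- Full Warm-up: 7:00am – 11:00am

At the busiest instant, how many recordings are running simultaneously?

Walk through starts and ends in time order (an end at T is processed before a start at T):
7:00am start Full Warm-up → 1
8:30am start Full Overdub → 2
10:00am end Full Overdub → 1
11:00am end Full Warm-up → 0
2:45pm start Soloist Session → 1
3:30pm start Rhythm Block → 2
3:45pm start Woodwind Overdub → 3
6:30pm end Woodwind Overdub → 2
8:15pm end Soloist Session → 1
9:00pm end Rhythm Block → 0
Peak is 3, at 3:45pm (Rhythm Block, Soloist Session, Woodwind Overdub).

3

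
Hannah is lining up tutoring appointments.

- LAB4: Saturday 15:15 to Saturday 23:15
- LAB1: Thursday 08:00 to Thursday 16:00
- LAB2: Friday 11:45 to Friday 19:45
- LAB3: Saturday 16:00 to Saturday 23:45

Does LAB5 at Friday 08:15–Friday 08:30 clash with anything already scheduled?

No — it doesn't clash with anything

LAB1: ends Thursday 16:00 at or before LAB5 starts Friday 08:15 → clear.
LAB2: starts Friday 11:45 at or after LAB5 ends Friday 08:30 → clear.
LAB4: starts Saturday 15:15 at or after LAB5 ends Friday 08:30 → clear.
LAB3: starts Saturday 16:00 at or after LAB5 ends Friday 08:30 → clear.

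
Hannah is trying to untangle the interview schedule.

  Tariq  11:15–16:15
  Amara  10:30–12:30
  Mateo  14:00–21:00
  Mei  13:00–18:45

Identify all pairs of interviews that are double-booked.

Sorted by start: Amara, Tariq, Mei, Mateo.
Tariq starts before Amara ends → Amara and Tariq overlap.
Mei starts after Amara ends — done with Amara.
Mei starts before Tariq ends → Tariq and Mei overlap.
Mateo starts before Tariq ends → Tariq and Mateo overlap.
Mateo starts before Mei ends → Mei and Mateo overlap.

Amara & Tariq, Mateo & Mei, Mateo & Tariq, Mei & Tariq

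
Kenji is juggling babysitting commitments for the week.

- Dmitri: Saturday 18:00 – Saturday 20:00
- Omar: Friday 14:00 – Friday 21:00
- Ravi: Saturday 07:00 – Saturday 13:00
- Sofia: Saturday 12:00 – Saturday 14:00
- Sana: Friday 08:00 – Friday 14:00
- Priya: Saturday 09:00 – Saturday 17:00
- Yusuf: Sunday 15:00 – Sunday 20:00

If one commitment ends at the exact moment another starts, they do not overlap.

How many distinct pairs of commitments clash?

3

Sorted by start: Sana, Omar, Ravi, Priya, Sofia, Dmitri, Yusuf.
Omar starts exactly when Sana ends (back-to-back, no overlap), so Sana has no further overlaps.
Ravi starts after Omar ends, so Omar has no further overlaps.
Priya starts before Ravi ends → Ravi and Priya overlap.
Sofia starts before Ravi ends → Ravi and Sofia overlap.
Dmitri starts after Ravi ends, so Ravi has no further overlaps.
Sofia starts before Priya ends → Priya and Sofia overlap.
Dmitri starts after Priya ends, so Priya has no further overlaps.
Dmitri starts after Sofia ends, so Sofia has no further overlaps.
Yusuf starts after Dmitri ends.
Overlapping pairs: Priya & Ravi, Priya & Sofia, Ravi & Sofia — 3 in total.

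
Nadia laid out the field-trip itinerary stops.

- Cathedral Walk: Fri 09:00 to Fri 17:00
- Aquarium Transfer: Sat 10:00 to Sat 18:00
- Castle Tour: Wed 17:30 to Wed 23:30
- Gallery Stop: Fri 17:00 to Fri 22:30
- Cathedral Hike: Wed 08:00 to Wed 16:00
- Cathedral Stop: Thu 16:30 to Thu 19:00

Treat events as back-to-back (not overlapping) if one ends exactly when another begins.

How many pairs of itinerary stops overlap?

Sorted by start: Cathedral Hike, Castle Tour, Cathedral Stop, Cathedral Walk, Gallery Stop, Aquarium Transfer.
Castle Tour starts after Cathedral Hike ends; Cathedral Hike is clear from here.
Cathedral Stop starts after Castle Tour ends; Castle Tour is clear from here.
Cathedral Walk starts after Cathedral Stop ends; Cathedral Stop is clear from here.
Gallery Stop starts exactly when Cathedral Walk ends (back-to-back, no overlap); Cathedral Walk is clear from here.
Aquarium Transfer starts after Gallery Stop ends.
No pair overlaps.

0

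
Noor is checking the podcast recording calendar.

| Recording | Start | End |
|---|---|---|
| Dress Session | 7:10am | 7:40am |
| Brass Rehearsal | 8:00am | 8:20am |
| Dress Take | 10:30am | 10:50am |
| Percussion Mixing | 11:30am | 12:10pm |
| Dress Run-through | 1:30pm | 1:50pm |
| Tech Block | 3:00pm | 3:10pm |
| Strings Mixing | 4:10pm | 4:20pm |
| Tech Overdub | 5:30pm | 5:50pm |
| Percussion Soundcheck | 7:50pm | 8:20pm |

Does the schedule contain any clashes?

Check each pair: they overlap iff neither finishes before the other starts.
Sorted by start: Dress Session, Brass Rehearsal, Dress Take, Percussion Mixing, Dress Run-through, Tech Block, Strings Mixing, Tech Overdub, Percussion Soundcheck.
Brass Rehearsal starts after Dress Session ends, so Dress Session has no further overlaps.
Dress Take starts after Brass Rehearsal ends, so Brass Rehearsal has no further overlaps.
Percussion Mixing starts after Dress Take ends, so Dress Take has no further overlaps.
Dress Run-through starts after Percussion Mixing ends, so Percussion Mixing has no further overlaps.
Tech Block starts after Dress Run-through ends, so Dress Run-through has no further overlaps.
Strings Mixing starts after Tech Block ends, so Tech Block has no further overlaps.
Tech Overdub starts after Strings Mixing ends, so Strings Mixing has no further overlaps.
Percussion Soundcheck starts after Tech Overdub ends.
Every pair is clear; the schedule has no overlaps.

No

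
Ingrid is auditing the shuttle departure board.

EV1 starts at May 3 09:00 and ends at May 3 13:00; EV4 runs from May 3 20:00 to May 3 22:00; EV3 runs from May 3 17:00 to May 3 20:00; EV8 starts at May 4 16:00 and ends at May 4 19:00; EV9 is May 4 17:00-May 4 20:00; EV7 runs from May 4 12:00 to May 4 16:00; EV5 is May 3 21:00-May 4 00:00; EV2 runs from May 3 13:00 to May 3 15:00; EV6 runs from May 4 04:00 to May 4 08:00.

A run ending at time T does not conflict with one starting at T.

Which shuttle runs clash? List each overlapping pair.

Sorted by start: EV1, EV2, EV3, EV4, EV5, EV6, EV7, EV8, EV9.
EV2 starts exactly when EV1 ends (back-to-back, no overlap), so nothing later overlaps EV1 either.
EV3 starts after EV2 ends, so nothing later overlaps EV2 either.
EV4 starts exactly when EV3 ends (back-to-back, no overlap), so nothing later overlaps EV3 either.
EV5 starts before EV4 ends → EV4 and EV5 overlap.
EV6 starts after EV4 ends, so nothing later overlaps EV4 either.
EV6 starts after EV5 ends, so nothing later overlaps EV5 either.
EV7 starts after EV6 ends, so nothing later overlaps EV6 either.
EV8 starts exactly when EV7 ends (back-to-back, no overlap), so nothing later overlaps EV7 either.
EV9 starts before EV8 ends → EV8 and EV9 overlap.

EV4 & EV5, EV8 & EV9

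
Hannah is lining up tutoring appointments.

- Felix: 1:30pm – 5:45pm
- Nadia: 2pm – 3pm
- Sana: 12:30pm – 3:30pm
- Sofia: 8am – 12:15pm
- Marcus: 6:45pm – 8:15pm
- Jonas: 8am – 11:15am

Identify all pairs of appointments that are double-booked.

Felix & Nadia, Felix & Sana, Jonas & Sofia, Nadia & Sana

Sorted by start: Sofia, Jonas, Sana, Felix, Nadia, Marcus.
Jonas starts before Sofia ends → Sofia and Jonas overlap.
Sana starts after Sofia ends — done with Sofia.
Sana starts after Jonas ends — done with Jonas.
Felix starts before Sana ends → Sana and Felix overlap.
Nadia starts before Sana ends → Sana and Nadia overlap.
Marcus starts after Sana ends.
Nadia starts before Felix ends → Felix and Nadia overlap.
Marcus starts after Felix ends.
Marcus starts after Nadia ends.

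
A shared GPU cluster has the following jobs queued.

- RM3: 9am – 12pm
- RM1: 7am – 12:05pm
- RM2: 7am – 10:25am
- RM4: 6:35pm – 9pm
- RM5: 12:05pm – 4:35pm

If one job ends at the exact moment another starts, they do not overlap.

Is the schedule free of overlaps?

No

Sorted by start: RM1, RM2, RM3, RM5, RM4.
RM2 starts before RM1 ends → RM1 and RM2 overlap.
That's a conflict, so the schedule is not conflict-free.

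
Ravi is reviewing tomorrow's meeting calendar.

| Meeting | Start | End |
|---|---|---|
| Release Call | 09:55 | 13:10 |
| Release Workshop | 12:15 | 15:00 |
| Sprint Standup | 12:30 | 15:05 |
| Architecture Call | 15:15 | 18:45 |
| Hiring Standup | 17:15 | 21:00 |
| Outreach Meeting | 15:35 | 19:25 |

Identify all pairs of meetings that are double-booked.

Architecture Call & Hiring Standup, Architecture Call & Outreach Meeting, Hiring Standup & Outreach Meeting, Release Call & Release Workshop, Release Call & Sprint Standup, Release Workshop & Sprint Standup

Sorted by start: Release Call, Release Workshop, Sprint Standup, Architecture Call, Outreach Meeting, Hiring Standup.
Release Workshop starts before Release Call ends → Release Call and Release Workshop overlap.
Sprint Standup starts before Release Call ends → Release Call and Sprint Standup overlap.
Architecture Call starts after Release Call ends — done with Release Call.
Sprint Standup starts before Release Workshop ends → Release Workshop and Sprint Standup overlap.
Architecture Call starts after Release Workshop ends — done with Release Workshop.
Architecture Call starts after Sprint Standup ends — done with Sprint Standup.
Outreach Meeting starts before Architecture Call ends → Architecture Call and Outreach Meeting overlap.
Hiring Standup starts before Architecture Call ends → Architecture Call and Hiring Standup overlap.
Hiring Standup starts before Outreach Meeting ends → Outreach Meeting and Hiring Standup overlap.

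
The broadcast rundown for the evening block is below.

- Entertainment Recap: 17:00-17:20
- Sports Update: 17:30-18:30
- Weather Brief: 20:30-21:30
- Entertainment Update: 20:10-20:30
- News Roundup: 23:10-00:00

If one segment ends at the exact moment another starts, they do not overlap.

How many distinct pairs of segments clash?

Sorted by start: Entertainment Recap, Sports Update, Entertainment Update, Weather Brief, News Roundup.
Sports Update starts after Entertainment Recap ends; Entertainment Recap is clear from here.
Entertainment Update starts after Sports Update ends; Sports Update is clear from here.
Weather Brief starts exactly when Entertainment Update ends (back-to-back, no overlap); Entertainment Update is clear from here.
News Roundup starts after Weather Brief ends.
No pair overlaps.

0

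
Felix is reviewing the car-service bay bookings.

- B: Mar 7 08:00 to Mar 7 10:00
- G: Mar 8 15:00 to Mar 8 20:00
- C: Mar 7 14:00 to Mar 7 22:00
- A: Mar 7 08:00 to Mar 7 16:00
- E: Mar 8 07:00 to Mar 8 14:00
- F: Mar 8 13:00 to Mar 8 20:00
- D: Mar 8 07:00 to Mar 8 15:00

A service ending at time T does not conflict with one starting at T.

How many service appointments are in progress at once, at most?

Sort all start/end points and keep a running count:
Mar 7 08:00 start A → 1
Mar 7 08:00 start B → 2
Mar 7 10:00 end B → 1
Mar 7 14:00 start C → 2
Mar 7 16:00 end A → 1
Mar 7 22:00 end C → 0
Mar 8 07:00 start D → 1
Mar 8 07:00 start E → 2
Mar 8 13:00 start F → 3
Mar 8 14:00 end E → 2
Mar 8 15:00 end D → 1
Mar 8 15:00 start G → 2
Mar 8 20:00 end F → 1
Mar 8 20:00 end G → 0
Peak is 3, at Mar 8 13:00 (D, E, F).

3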